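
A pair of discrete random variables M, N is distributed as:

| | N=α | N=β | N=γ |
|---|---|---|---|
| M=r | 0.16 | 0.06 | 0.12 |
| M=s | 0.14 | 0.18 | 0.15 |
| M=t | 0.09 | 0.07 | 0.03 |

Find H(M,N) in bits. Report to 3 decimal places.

H(M,N) = −Σ p(x,y)·log₂ p(x,y) over all 9 cells.
  cell (r,α): −0.16·log₂0.16 = 0.4230
  cell (r,β): −0.06·log₂0.06 = 0.2435
  cell (r,γ): −0.12·log₂0.12 = 0.3671
  cell (s,α): −0.14·log₂0.14 = 0.3971
  cell (s,β): −0.18·log₂0.18 = 0.4453
  cell (s,γ): −0.15·log₂0.15 = 0.4105
  cell (t,α): −0.09·log₂0.09 = 0.3127
  cell (t,β): −0.07·log₂0.07 = 0.2686
  cell (t,γ): −0.03·log₂0.03 = 0.1518
Sum = 3.020 bits.

3.020 bits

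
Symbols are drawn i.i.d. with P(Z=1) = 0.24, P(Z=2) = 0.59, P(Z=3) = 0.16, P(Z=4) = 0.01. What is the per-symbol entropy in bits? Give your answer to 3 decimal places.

H(Z) = −Σ p·log₂ p.
  −(0.24)·log₂(0.24) = 0.4941
  −(0.59)·log₂(0.59) = 0.4491
  −(0.16)·log₂(0.16) = 0.4230
  −(0.01)·log₂(0.01) = 0.0664
Sum: 0.4941 + 0.4491 + 0.4230 + 0.0664 = 1.433 bits.

1.433 bits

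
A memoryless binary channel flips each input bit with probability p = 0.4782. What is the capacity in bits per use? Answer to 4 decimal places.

0.0014 bits

Binary symmetric channel: C = 1 − h₂(ε) where h₂ is the binary entropy function.
h₂(0.4782) = −0.4782·log₂0.4782 − 0.5218·log₂0.5218 = 0.9986.
C = 1 − 0.9986 = 0.0014 bits per channel use.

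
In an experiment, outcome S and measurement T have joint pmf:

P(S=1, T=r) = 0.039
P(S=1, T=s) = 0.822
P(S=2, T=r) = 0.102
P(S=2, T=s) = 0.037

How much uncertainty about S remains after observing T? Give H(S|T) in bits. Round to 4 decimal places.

0.3400 bits

Marginals: p(S) = (0.8610, 0.1390), p(T) = (0.1410, 0.8590).
H(S|T) = Σ p(T) · H(S|T=·).
  T=r: p=0.1410, H(S|T=r) = 0.8508
  T=s: p=0.8590, H(S|T=s) = 0.2562
Weighted sum = 0.3400 bits.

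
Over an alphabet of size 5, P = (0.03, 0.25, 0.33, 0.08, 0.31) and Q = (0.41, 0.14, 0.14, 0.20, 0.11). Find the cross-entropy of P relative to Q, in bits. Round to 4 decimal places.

H(P,Q) = −Σ p·log₂ q.
  −0.03·log₂(0.41) = 0.03859
  −0.25·log₂(0.14) = 0.70913
  −0.33·log₂(0.14) = 0.93605
  −0.08·log₂(0.20) = 0.18575
  −0.31·log₂(0.11) = 0.98717
H(P,Q) = 2.8567 bits.

2.8567 bits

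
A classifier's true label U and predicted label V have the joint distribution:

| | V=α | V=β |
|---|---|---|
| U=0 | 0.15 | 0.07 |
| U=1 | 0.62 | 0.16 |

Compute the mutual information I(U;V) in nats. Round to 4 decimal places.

0.0059 nats

Marginals: p(U) = (0.2200, 0.7800), p(V) = (0.7700, 0.2300).
I(U;V) = H(U) + H(V) − H(U,V).
H(U) = 0.5269, H(V) = 0.5393, H(U,V) = 1.0603.
I(U;V) = 0.5269 + 0.5393 − 1.0603 = 0.0059 nats.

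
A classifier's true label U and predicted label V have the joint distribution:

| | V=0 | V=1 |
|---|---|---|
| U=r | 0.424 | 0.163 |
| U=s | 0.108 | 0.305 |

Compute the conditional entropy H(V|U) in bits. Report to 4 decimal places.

Marginals: p(U) = (0.5870, 0.4130), p(V) = (0.5320, 0.4680).
H(V|U) = Σ p(U) · H(V|U=·).
  U=r: p=0.5870, H(V|U=r) = 0.8523
  U=s: p=0.4130, H(V|U=s) = 0.8290
Weighted sum = 0.8427 bits.

0.8427 bits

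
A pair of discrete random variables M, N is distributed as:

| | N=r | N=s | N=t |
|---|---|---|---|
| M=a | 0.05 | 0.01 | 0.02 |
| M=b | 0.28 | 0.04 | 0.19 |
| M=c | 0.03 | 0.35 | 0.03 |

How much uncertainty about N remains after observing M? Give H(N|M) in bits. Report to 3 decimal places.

1.070 bits

Chain rule: H(N|M) = H(M,N) − H(M).
Marginals: p(M) = (0.0800, 0.5100, 0.4100), p(N) = (0.3600, 0.4000, 0.2400).
H(M,N) = 2.3842 bits; H(M) = 1.3143 bits.
H(N|M) = 2.3842 − 1.3143 = 1.070 bits.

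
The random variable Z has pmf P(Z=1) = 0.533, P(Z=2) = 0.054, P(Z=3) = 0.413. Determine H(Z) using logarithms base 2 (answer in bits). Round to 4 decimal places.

H(Z) = −Σ p·log₂ p.
  −(0.533)·log₂(0.533) = 0.48385
  −(0.054)·log₂(0.054) = 0.22739
  −(0.413)·log₂(0.413) = 0.52690
Sum: 0.48385 + 0.22739 + 0.52690 = 1.2381 bits.

1.2381 bits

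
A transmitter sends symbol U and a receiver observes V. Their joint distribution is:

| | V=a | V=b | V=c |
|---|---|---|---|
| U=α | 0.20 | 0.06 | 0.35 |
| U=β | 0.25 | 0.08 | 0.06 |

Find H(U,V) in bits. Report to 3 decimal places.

H(U,V) = −Σ p(x,y)·log₂ p(x,y) over all 6 cells.
  cell (α,a): −0.20·log₂0.20 = 0.4644
  cell (α,b): −0.06·log₂0.06 = 0.2435
  cell (α,c): −0.35·log₂0.35 = 0.5301
  cell (β,a): −0.25·log₂0.25 = 0.5000
  cell (β,b): −0.08·log₂0.08 = 0.2915
  cell (β,c): −0.06·log₂0.06 = 0.2435
Sum = 2.273 bits.

2.273 bits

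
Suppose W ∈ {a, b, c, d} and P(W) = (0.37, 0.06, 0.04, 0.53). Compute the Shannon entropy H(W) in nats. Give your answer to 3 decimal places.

H(W) = −Σ p·ln p.
  −(0.37)·ln(0.37) = 0.3679
  −(0.06)·ln(0.06) = 0.1688
  −(0.04)·ln(0.04) = 0.1288
  −(0.53)·ln(0.53) = 0.3365
Sum: 0.3679 + 0.1688 + 0.1288 + 0.3365 = 1.002 nats.

1.002 nats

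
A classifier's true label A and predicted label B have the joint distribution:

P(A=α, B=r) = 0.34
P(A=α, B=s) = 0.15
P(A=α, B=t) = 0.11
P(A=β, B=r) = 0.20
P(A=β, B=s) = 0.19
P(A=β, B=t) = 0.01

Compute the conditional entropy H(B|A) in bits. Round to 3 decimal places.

1.305 bits

Chain rule: H(B|A) = H(A,B) − H(A).
Marginals: p(A) = (0.6000, 0.4000), p(B) = (0.5400, 0.3400, 0.1200).
H(A,B) = 2.2761 bits; H(A) = 0.9710 bits.
H(B|A) = 2.2761 − 0.9710 = 1.305 bits.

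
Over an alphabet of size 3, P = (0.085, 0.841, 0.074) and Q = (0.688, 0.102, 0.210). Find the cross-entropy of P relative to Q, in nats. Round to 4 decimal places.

2.0671 nats

H(P,Q) = −Σ p·ln q.
  −0.085·ln(0.688) = 0.03179
  −0.841·ln(0.102) = 1.91982
  −0.074·ln(0.210) = 0.11549
H(P,Q) = 2.0671 nats.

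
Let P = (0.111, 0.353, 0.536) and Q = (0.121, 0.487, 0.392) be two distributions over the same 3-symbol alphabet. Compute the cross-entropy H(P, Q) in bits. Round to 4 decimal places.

1.4288 bits

H(P,Q) = −Σ p·log₂ q.
  −0.111·log₂(0.121) = 0.33821
  −0.353·log₂(0.487) = 0.36642
  −0.536·log₂(0.392) = 0.72418
H(P,Q) = 1.4288 bits.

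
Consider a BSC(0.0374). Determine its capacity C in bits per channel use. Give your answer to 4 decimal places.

Binary symmetric channel: C = 1 − h₂(ε) where h₂ is the binary entropy function.
h₂(0.0374) = −0.0374·log₂0.0374 − 0.9626·log₂0.9626 = 0.2302.
C = 1 − 0.2302 = 0.7698 bits per channel use.

0.7698 bits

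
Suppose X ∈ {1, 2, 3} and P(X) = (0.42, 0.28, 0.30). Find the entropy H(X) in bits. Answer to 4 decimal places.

1.5610 bits

H(X) = −Σ p·log₂ p.
  −(0.42)·log₂(0.42) = 0.52565
  −(0.28)·log₂(0.28) = 0.51422
  −(0.30)·log₂(0.30) = 0.52109
Sum: 0.52565 + 0.51422 + 0.52109 = 1.5610 bits.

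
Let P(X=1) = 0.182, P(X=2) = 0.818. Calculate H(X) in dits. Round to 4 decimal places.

0.2060 dits

H(X) = −Σ p·log₁₀ p.
  −(0.182)·log₁₀(0.182) = 0.13467
  −(0.818)·log₁₀(0.818) = 0.07137
Sum: 0.13467 + 0.07137 = 0.2060 dits.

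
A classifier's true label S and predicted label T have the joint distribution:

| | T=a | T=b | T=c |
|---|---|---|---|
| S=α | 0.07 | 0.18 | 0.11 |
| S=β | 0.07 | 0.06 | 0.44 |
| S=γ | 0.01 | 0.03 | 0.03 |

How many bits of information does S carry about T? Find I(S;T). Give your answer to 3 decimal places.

0.170 bits

Marginals: p(S) = (0.3600, 0.5700, 0.0700), p(T) = (0.1500, 0.2700, 0.5800).
I(S;T) = H(S) + H(T) − H(S,T).
H(S) = 1.2614, H(T) = 1.3764, H(S,T) = 2.4674.
I(S;T) = 1.2614 + 1.3764 − 2.4674 = 0.170 bits.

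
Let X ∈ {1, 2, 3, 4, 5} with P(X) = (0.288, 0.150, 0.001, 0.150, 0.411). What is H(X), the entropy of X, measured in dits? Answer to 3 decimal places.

0.565 dits

H(X) = −Σ p·log₁₀ p.
  −(0.288)·log₁₀(0.288) = 0.1557
  −(0.150)·log₁₀(0.150) = 0.1236
  −(0.001)·log₁₀(0.001) = 0.0030
  −(0.150)·log₁₀(0.150) = 0.1236
  −(0.411)·log₁₀(0.411) = 0.1587
Sum: 0.1557 + 0.1236 + 0.0030 + 0.1236 + 0.1587 = 0.565 dits.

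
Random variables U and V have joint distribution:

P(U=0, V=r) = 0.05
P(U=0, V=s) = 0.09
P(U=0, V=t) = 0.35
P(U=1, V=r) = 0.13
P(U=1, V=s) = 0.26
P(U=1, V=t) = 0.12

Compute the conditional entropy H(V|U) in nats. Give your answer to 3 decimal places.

Chain rule: H(V|U) = H(U,V) − H(U).
Marginals: p(U) = (0.4900, 0.5100), p(V) = (0.1800, 0.3500, 0.4700).
H(U,V) = 1.6038 nats; H(U) = 0.6929 nats.
H(V|U) = 1.6038 − 0.6929 = 0.911 nats.

0.911 nats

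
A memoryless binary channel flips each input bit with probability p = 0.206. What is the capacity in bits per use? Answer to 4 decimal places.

Binary symmetric channel: C = 1 − h₂(ε) where h₂ is the binary entropy function.
h₂(0.206) = −0.206·log₂0.206 − 0.794·log₂0.794 = 0.7338.
C = 1 − 0.7338 = 0.2662 bits per channel use.

0.2662 bits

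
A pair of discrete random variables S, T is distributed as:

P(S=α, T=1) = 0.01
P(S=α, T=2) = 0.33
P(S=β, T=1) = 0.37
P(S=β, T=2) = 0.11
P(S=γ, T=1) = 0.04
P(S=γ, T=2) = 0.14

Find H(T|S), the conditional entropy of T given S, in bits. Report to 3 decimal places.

Marginals: p(S) = (0.3400, 0.4800, 0.1800), p(T) = (0.4200, 0.5800).
H(T|S) = Σ p(S) · H(T|S=·).
  S=α: p=0.3400, H(T|S=α) = 0.1914
  S=β: p=0.4800, H(T|S=β) = 0.7766
  S=γ: p=0.1800, H(T|S=γ) = 0.7642
Weighted sum = 0.575 bits.

0.575 bits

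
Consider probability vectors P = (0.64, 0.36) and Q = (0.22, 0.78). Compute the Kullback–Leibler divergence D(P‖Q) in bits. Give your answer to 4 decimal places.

0.5844 bits

D(P‖Q) = Σ p·log₂(p/q).
  0.64·log₂(0.64/0.22) = 0.98596
  0.36·log₂(0.36/0.78) = -0.40157
D(P‖Q) = 0.5844 bits.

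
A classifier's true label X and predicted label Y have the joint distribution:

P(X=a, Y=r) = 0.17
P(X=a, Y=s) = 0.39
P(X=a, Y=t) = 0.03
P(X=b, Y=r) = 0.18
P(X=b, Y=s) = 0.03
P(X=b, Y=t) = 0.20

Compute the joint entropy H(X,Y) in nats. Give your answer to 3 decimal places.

H(X,Y) = −Σ p(x,y)·ln p(x,y) over all 6 cells.
  cell (a,r): −0.17·ln0.17 = 0.3012
  cell (a,s): −0.39·ln0.39 = 0.3672
  cell (a,t): −0.03·ln0.03 = 0.1052
  cell (b,r): −0.18·ln0.18 = 0.3087
  cell (b,s): −0.03·ln0.03 = 0.1052
  cell (b,t): −0.20·ln0.20 = 0.3219
Sum = 1.509 nats.

1.509 nats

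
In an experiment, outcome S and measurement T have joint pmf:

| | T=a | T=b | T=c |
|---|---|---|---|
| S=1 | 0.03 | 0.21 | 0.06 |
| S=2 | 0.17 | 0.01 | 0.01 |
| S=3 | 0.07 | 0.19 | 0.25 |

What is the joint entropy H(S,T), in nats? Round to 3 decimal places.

H(S,T) = −Σ p(x,y)·ln p(x,y) over all 9 cells.
  cell (1,a): −0.03·ln0.03 = 0.1052
  cell (1,b): −0.21·ln0.21 = 0.3277
  cell (1,c): −0.06·ln0.06 = 0.1688
  cell (2,a): −0.17·ln0.17 = 0.3012
  cell (2,b): −0.01·ln0.01 = 0.0461
  cell (2,c): −0.01·ln0.01 = 0.0461
  cell (3,a): −0.07·ln0.07 = 0.1861
  cell (3,b): −0.19·ln0.19 = 0.3155
  cell (3,c): −0.25·ln0.25 = 0.3466
Sum = 1.843 nats.

1.843 nats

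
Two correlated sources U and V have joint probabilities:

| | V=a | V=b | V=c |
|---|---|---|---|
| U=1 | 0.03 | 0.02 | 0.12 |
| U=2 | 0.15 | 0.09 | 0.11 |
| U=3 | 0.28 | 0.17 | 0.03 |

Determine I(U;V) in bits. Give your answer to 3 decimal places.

Marginals: p(U) = (0.1700, 0.3500, 0.4800), p(V) = (0.4600, 0.2800, 0.2600).
I(U;V) = H(U) + H(V) − H(U,V).
H(U) = 1.4730, H(V) = 1.5348, H(U,V) = 2.8058.
I(U;V) = 1.4730 + 1.5348 − 2.8058 = 0.202 bits.

0.202 bits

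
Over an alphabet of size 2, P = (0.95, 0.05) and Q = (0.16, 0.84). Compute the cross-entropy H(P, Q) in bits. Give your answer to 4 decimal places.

2.5242 bits

H(P,Q) = −Σ p·log₂ q.
  −0.95·log₂(0.16) = 2.51166
  −0.05·log₂(0.84) = 0.01258
H(P,Q) = 2.5242 bits.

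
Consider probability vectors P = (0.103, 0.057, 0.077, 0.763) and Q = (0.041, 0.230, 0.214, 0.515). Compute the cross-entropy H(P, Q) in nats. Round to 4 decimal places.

H(P,Q) = −Σ p·ln q.
  −0.103·ln(0.041) = 0.32900
  −0.057·ln(0.230) = 0.08377
  −0.077·ln(0.214) = 0.11872
  −0.763·ln(0.515) = 0.50632
H(P,Q) = 1.0378 nats.

1.0378 nats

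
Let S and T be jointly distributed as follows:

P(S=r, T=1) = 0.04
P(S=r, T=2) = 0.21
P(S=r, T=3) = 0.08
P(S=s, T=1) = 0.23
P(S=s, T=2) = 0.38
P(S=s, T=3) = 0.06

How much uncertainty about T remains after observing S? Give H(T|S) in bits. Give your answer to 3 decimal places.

1.297 bits

Chain rule: H(T|S) = H(S,T) − H(S).
Marginals: p(S) = (0.3300, 0.6700), p(T) = (0.2700, 0.5900, 0.1400).
H(S,T) = 2.2117 bits; H(S) = 0.9149 bits.
H(T|S) = 2.2117 − 0.9149 = 1.297 bits.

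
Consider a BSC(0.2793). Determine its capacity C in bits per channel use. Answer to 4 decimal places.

Binary symmetric channel: C = 1 − h₂(ε) where h₂ is the binary entropy function.
h₂(0.2793) = −0.2793·log₂0.2793 − 0.7207·log₂0.7207 = 0.8545.
C = 1 − 0.8545 = 0.1455 bits per channel use.

0.1455 bits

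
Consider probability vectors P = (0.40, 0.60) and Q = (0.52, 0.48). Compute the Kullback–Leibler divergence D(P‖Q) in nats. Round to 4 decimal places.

0.0289 nats

D(P‖Q) = Σ p·ln(p/q).
  0.40·ln(0.40/0.52) = -0.10495
  0.60·ln(0.60/0.48) = 0.13389
D(P‖Q) = 0.0289 nats.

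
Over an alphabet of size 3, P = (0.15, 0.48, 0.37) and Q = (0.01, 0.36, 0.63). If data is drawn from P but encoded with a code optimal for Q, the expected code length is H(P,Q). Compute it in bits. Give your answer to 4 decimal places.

1.9507 bits

H(P,Q) = −Σ p·log₂ q.
  −0.15·log₂(0.01) = 0.99658
  −0.48·log₂(0.36) = 0.70749
  −0.37·log₂(0.63) = 0.24663
H(P,Q) = 1.9507 bits.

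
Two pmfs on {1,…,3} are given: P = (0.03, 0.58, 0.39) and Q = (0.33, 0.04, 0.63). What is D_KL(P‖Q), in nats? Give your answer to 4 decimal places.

D(P‖Q) = Σ p·ln(p/q).
  0.03·ln(0.03/0.33) = -0.07194
  0.58·ln(0.58/0.04) = 1.55101
  0.39·ln(0.39/0.63) = -0.18703
D(P‖Q) = 1.2920 nats.

1.2920 nats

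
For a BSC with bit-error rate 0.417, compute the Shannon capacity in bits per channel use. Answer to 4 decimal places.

0.0200 bits

Binary symmetric channel: C = 1 − h₂(ε) where h₂ is the binary entropy function.
h₂(0.417) = −0.417·log₂0.417 − 0.583·log₂0.583 = 0.9800.
C = 1 − 0.9800 = 0.0200 bits per channel use.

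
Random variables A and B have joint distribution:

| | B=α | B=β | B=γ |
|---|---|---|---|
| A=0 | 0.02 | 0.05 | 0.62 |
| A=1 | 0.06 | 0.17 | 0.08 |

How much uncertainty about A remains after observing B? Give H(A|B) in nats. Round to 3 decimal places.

Chain rule: H(A|B) = H(A,B) − H(B).
Marginals: p(A) = (0.6900, 0.3100), p(B) = (0.0800, 0.2200, 0.7000).
H(A,B) = 1.1965 nats; H(B) = 0.7848 nats.
H(A|B) = 1.1965 − 0.7848 = 0.412 nats.

0.412 nats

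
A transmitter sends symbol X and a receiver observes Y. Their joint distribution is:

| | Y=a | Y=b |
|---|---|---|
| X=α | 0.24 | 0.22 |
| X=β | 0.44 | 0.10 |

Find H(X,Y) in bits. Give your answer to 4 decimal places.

1.8280 bits

H(X,Y) = −Σ p(x,y)·log₂ p(x,y) over all 4 cells.
  cell (α,a): −0.24·log₂0.24 = 0.49413
  cell (α,b): −0.22·log₂0.22 = 0.48057
  cell (β,a): −0.44·log₂0.44 = 0.52115
  cell (β,b): −0.10·log₂0.10 = 0.33219
Sum = 1.8280 bits.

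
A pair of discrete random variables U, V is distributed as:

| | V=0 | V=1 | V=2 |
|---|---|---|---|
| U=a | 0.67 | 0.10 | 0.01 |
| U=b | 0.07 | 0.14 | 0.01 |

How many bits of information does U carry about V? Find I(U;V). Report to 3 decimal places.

Marginals: p(U) = (0.7800, 0.2200), p(V) = (0.7400, 0.2400, 0.0200).
I(U;V) = Σ p(x,y)·log₂[p(x,y)/(p(x)p(y))].
  (a,0): 0.67·log₂(1.1608) = 0.1441
  (a,1): 0.10·log₂(0.5342) = -0.0905
  (a,2): 0.01·log₂(0.6410) = -0.0064
  (b,0): 0.07·log₂(0.4300) = -0.0852
  (b,1): 0.14·log₂(2.6515) = 0.1970
  (b,2): 0.01·log₂(2.2727) = 0.0118
Sum = 0.171 bits.

0.171 bits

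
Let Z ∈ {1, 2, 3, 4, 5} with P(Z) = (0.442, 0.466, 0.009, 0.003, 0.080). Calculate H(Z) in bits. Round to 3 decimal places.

H(Z) = −Σ p·log₂ p.
  −(0.442)·log₂(0.442) = 0.5206
  −(0.466)·log₂(0.466) = 0.5133
  −(0.009)·log₂(0.009) = 0.0612
  −(0.003)·log₂(0.003) = 0.0251
  −(0.080)·log₂(0.080) = 0.2915
Sum: 0.5206 + 0.5133 + 0.0612 + 0.0251 + 0.2915 = 1.412 bits.

1.412 bits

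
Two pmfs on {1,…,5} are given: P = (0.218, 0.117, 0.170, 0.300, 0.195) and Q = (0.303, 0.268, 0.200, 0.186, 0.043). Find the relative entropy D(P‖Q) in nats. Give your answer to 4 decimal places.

D(P‖Q) = Σ p·ln(p/q).
  0.218·ln(0.218/0.303) = -0.07177
  0.117·ln(0.117/0.268) = -0.09697
  0.170·ln(0.170/0.200) = -0.02763
  0.300·ln(0.300/0.186) = 0.14341
  0.195·ln(0.195/0.043) = 0.29480
D(P‖Q) = 0.2418 nats.

0.2418 nats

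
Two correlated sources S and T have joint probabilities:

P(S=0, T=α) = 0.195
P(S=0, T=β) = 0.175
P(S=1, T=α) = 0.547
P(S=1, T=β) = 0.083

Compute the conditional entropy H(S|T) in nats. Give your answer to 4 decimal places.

0.5894 nats

Marginals: p(S) = (0.3700, 0.6300), p(T) = (0.7420, 0.2580).
H(S|T) = Σ p(T) · H(S|T=·).
  T=α: p=0.7420, H(S|T=α) = 0.5760
  T=β: p=0.2580, H(S|T=β) = 0.6281
Weighted sum = 0.5894 nats.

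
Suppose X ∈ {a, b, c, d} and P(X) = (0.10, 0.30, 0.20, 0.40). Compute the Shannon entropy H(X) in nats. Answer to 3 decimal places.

H(X) = −Σ p·ln p.
  −(0.10)·ln(0.10) = 0.2303
  −(0.30)·ln(0.30) = 0.3612
  −(0.20)·ln(0.20) = 0.3219
  −(0.40)·ln(0.40) = 0.3665
Sum: 0.2303 + 0.3612 + 0.3219 + 0.3665 = 1.280 nats.

1.280 nats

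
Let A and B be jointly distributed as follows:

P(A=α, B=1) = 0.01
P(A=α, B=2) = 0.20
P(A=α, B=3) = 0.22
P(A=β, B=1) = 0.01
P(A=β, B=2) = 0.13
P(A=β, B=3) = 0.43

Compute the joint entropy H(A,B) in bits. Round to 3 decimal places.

1.984 bits

H(A,B) = −Σ p(x,y)·log₂ p(x,y) over all 6 cells.
  cell (α,1): −0.01·log₂0.01 = 0.0664
  cell (α,2): −0.20·log₂0.20 = 0.4644
  cell (α,3): −0.22·log₂0.22 = 0.4806
  cell (β,1): −0.01·log₂0.01 = 0.0664
  cell (β,2): −0.13·log₂0.13 = 0.3826
  cell (β,3): −0.43·log₂0.43 = 0.5236
Sum = 1.984 bits.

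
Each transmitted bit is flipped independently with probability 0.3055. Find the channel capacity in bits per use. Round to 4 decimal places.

0.1121 bits

Binary symmetric channel: C = 1 − h₂(ε) where h₂ is the binary entropy function.
h₂(0.3055) = −0.3055·log₂0.3055 − 0.6945·log₂0.6945 = 0.8879.
C = 1 − 0.8879 = 0.1121 bits per channel use.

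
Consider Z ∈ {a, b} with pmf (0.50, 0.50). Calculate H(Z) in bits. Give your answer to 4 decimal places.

H(Z) = −Σ p·log₂ p.
  −(0.50)·log₂(0.50) = 0.50000
  −(0.50)·log₂(0.50) = 0.50000
Sum: 0.50000 + 0.50000 = 1.0000 bits.

1.0000 bits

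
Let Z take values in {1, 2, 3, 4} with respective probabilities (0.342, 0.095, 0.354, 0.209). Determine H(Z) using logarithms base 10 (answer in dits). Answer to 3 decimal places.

0.558 dits

H(Z) = −Σ p·log₁₀ p.
  −(0.342)·log₁₀(0.342) = 0.1594
  −(0.095)·log₁₀(0.095) = 0.0971
  −(0.354)·log₁₀(0.354) = 0.1597
  −(0.209)·log₁₀(0.209) = 0.1421
Sum: 0.1594 + 0.0971 + 0.1597 + 0.1421 = 0.558 dits.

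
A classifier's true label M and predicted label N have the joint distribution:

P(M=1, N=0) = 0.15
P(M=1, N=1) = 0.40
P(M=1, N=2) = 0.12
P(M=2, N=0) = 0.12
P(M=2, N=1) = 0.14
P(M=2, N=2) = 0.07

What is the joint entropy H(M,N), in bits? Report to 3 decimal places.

2.339 bits

H(M,N) = −Σ p(x,y)·log₂ p(x,y) over all 6 cells.
  cell (1,0): −0.15·log₂0.15 = 0.4105
  cell (1,1): −0.40·log₂0.40 = 0.5288
  cell (1,2): −0.12·log₂0.12 = 0.3671
  cell (2,0): −0.12·log₂0.12 = 0.3671
  cell (2,1): −0.14·log₂0.14 = 0.3971
  cell (2,2): −0.07·log₂0.07 = 0.2686
Sum = 2.339 bits.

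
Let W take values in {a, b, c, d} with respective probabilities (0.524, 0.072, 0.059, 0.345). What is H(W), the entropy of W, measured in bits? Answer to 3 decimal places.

H(W) = −Σ p·log₂ p.
  −(0.524)·log₂(0.524) = 0.4886
  −(0.072)·log₂(0.072) = 0.2733
  −(0.059)·log₂(0.059) = 0.2409
  −(0.345)·log₂(0.345) = 0.5297
Sum: 0.4886 + 0.2733 + 0.2409 + 0.5297 = 1.532 bits.

1.532 bits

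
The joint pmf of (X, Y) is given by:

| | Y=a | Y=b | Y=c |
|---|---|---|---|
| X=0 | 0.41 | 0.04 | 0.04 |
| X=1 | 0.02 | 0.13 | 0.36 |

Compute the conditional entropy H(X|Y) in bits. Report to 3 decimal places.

Marginals: p(X) = (0.4900, 0.5100), p(Y) = (0.4300, 0.1700, 0.4000).
H(X|Y) = Σ p(Y) · H(X|Y=·).
  Y=a: p=0.4300, H(X|Y=a) = 0.2714
  Y=b: p=0.1700, H(X|Y=b) = 0.7871
  Y=c: p=0.4000, H(X|Y=c) = 0.4690
Weighted sum = 0.438 bits.

0.438 bits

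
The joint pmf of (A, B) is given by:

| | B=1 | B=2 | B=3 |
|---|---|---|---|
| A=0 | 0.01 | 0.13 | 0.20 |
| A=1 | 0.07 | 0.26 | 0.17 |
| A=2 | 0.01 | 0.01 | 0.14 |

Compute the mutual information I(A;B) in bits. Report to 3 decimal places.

0.137 bits

Marginals: p(A) = (0.3400, 0.5000, 0.1600), p(B) = (0.0900, 0.4000, 0.5100).
I(A;B) = H(A) + H(B) − H(A,B).
H(A) = 1.4522, H(B) = 1.3369, H(A,B) = 2.6519.
I(A;B) = 1.4522 + 1.3369 − 2.6519 = 0.137 bits.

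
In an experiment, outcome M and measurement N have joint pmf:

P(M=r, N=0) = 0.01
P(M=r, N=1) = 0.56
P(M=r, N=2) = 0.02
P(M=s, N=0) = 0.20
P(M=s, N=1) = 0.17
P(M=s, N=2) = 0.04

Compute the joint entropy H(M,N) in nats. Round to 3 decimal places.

H(M,N) = −Σ p(x,y)·ln p(x,y) over all 6 cells.
  cell (r,0): −0.01·ln0.01 = 0.0461
  cell (r,1): −0.56·ln0.56 = 0.3247
  cell (r,2): −0.02·ln0.02 = 0.0782
  cell (s,0): −0.20·ln0.20 = 0.3219
  cell (s,1): −0.17·ln0.17 = 0.3012
  cell (s,2): −0.04·ln0.04 = 0.1288
Sum = 1.201 nats.

1.201 nats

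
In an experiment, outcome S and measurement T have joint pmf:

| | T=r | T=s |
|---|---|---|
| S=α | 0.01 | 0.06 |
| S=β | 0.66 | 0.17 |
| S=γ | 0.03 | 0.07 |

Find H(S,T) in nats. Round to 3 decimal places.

H(S,T) = −Σ p(x,y)·ln p(x,y) over all 6 cells.
  cell (α,r): −0.01·ln0.01 = 0.0461
  cell (α,s): −0.06·ln0.06 = 0.1688
  cell (β,r): −0.66·ln0.66 = 0.2742
  cell (β,s): −0.17·ln0.17 = 0.3012
  cell (γ,r): −0.03·ln0.03 = 0.1052
  cell (γ,s): −0.07·ln0.07 = 0.1861
Sum = 1.082 nats.

1.082 nats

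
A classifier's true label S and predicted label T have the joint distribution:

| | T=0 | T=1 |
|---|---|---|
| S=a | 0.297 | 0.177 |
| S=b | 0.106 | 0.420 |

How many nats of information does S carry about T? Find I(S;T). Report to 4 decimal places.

Marginals: p(S) = (0.4740, 0.5260), p(T) = (0.4030, 0.5970).
I(S;T) = H(S) + H(T) − H(S,T).
H(S) = 0.6918, H(T) = 0.6742, H(S,T) = 1.2693.
I(S;T) = 0.6918 + 0.6742 − 1.2693 = 0.0967 nats.

0.0967 nats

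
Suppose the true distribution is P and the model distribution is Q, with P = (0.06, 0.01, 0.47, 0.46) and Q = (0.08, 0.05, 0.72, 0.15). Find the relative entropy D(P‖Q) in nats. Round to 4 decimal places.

0.2817 nats

D(P‖Q) = Σ p·ln(p/q).
  0.06·ln(0.06/0.08) = -0.01726
  0.01·ln(0.01/0.05) = -0.01609
  0.47·ln(0.47/0.72) = -0.20046
  0.46·ln(0.46/0.15) = 0.51547
D(P‖Q) = 0.2817 nats.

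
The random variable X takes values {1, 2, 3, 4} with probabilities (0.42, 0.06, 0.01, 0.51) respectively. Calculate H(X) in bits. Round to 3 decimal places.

H(X) = −Σ p·log₂ p.
  −(0.42)·log₂(0.42) = 0.5256
  −(0.06)·log₂(0.06) = 0.2435
  −(0.01)·log₂(0.01) = 0.0664
  −(0.51)·log₂(0.51) = 0.4954
Sum: 0.5256 + 0.2435 + 0.0664 + 0.4954 = 1.331 bits.

1.331 bits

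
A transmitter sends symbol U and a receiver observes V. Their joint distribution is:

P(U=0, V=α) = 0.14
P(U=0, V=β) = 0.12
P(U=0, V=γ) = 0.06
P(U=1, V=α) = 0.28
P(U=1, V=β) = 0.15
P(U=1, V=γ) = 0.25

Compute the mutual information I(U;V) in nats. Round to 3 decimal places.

0.022 nats

Marginals: p(U) = (0.3200, 0.6800), p(V) = (0.4200, 0.2700, 0.3100).
I(U;V) = Σ p(x,y)·ln[p(x,y)/(p(x)p(y))].
  (0,α): 0.14·ln(1.0417) = 0.0057
  (0,β): 0.12·ln(1.3889) = 0.0394
  (0,γ): 0.06·ln(0.6048) = -0.0302
  (1,α): 0.28·ln(0.9804) = -0.0055
  (1,β): 0.15·ln(0.8170) = -0.0303
  (1,γ): 0.25·ln(1.1860) = 0.0426
Sum = 0.022 nats.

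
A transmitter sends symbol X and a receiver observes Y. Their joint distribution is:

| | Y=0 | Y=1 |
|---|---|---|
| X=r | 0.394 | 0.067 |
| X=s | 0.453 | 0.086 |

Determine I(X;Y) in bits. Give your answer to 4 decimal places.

0.0003 bits

Marginals: p(X) = (0.4610, 0.5390), p(Y) = (0.8470, 0.1530).
I(X;Y) = Σ p(x,y)·log₂[p(x,y)/(p(x)p(y))].
  (r,0): 0.394·log₂(1.0090) = 0.00512
  (r,1): 0.067·log₂(0.9499) = -0.00497
  (s,0): 0.453·log₂(0.9923) = -0.00508
  (s,1): 0.086·log₂(1.0428) = 0.00520
Sum = 0.0003 bits.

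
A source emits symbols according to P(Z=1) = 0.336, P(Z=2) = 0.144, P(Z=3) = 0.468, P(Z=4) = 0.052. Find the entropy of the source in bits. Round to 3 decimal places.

H(Z) = −Σ p·log₂ p.
  −(0.336)·log₂(0.336) = 0.5287
  −(0.144)·log₂(0.144) = 0.4026
  −(0.468)·log₂(0.468) = 0.5127
  −(0.052)·log₂(0.052) = 0.2218
Sum: 0.5287 + 0.4026 + 0.5127 + 0.2218 = 1.666 bits.

1.666 bits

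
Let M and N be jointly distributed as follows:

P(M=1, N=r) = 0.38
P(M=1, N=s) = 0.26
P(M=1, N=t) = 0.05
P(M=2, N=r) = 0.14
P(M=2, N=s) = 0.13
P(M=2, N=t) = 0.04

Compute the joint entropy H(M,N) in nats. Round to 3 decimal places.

1.537 nats

H(M,N) = −Σ p(x,y)·ln p(x,y) over all 6 cells.
  cell (1,r): −0.38·ln0.38 = 0.3677
  cell (1,s): −0.26·ln0.26 = 0.3502
  cell (1,t): −0.05·ln0.05 = 0.1498
  cell (2,r): −0.14·ln0.14 = 0.2753
  cell (2,s): −0.13·ln0.13 = 0.2652
  cell (2,t): −0.04·ln0.04 = 0.1288
Sum = 1.537 nats.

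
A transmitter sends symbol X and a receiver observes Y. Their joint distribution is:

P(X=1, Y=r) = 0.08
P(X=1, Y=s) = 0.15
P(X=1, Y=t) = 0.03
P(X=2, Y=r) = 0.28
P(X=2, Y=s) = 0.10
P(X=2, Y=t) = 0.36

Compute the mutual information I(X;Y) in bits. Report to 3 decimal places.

Marginals: p(X) = (0.2600, 0.7400), p(Y) = (0.3600, 0.2500, 0.3900).
I(X;Y) = Σ p(x,y)·log₂[p(x,y)/(p(x)p(y))].
  (1,r): 0.08·log₂(0.8547) = -0.0181
  (1,s): 0.15·log₂(2.3077) = 0.1810
  (1,t): 0.03·log₂(0.2959) = -0.0527
  (2,r): 0.28·log₂(1.0511) = 0.0201
  (2,s): 0.10·log₂(0.5405) = -0.0888
  (2,t): 0.36·log₂(1.2474) = 0.1148
Sum = 0.156 bits.

0.156 bits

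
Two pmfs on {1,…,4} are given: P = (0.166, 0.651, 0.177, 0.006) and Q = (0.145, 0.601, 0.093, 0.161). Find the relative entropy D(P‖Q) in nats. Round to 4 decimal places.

0.1686 nats

D(P‖Q) = Σ p·ln(p/q).
  0.166·ln(0.166/0.145) = 0.02245
  0.651·ln(0.651/0.601) = 0.05202
  0.177·ln(0.177/0.093) = 0.11391
  0.006·ln(0.006/0.161) = -0.01974
D(P‖Q) = 0.1686 nats.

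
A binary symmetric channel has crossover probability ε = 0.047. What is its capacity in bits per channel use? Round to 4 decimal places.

0.7265 bits

Binary symmetric channel: C = 1 − h₂(ε) where h₂ is the binary entropy function.
h₂(0.047) = −0.047·log₂0.047 − 0.953·log₂0.953 = 0.2735.
C = 1 − 0.2735 = 0.7265 bits per channel use.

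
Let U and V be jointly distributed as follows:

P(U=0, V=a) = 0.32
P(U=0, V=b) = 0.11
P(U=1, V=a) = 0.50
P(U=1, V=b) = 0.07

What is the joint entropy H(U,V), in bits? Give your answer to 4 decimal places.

1.6449 bits

H(U,V) = −Σ p(x,y)·log₂ p(x,y) over all 4 cells.
  cell (0,a): −0.32·log₂0.32 = 0.52603
  cell (0,b): −0.11·log₂0.11 = 0.35029
  cell (1,a): −0.50·log₂0.50 = 0.50000
  cell (1,b): −0.07·log₂0.07 = 0.26856
Sum = 1.6449 bits.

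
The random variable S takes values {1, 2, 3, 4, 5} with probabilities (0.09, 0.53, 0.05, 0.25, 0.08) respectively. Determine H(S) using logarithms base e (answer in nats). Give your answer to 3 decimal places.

1.252 nats

H(S) = −Σ p·ln p.
  −(0.09)·ln(0.09) = 0.2167
  −(0.53)·ln(0.53) = 0.3365
  −(0.05)·ln(0.05) = 0.1498
  −(0.25)·ln(0.25) = 0.3466
  −(0.08)·ln(0.08) = 0.2021
Sum: 0.2167 + 0.3365 + 0.1498 + 0.3466 + 0.2021 = 1.252 nats.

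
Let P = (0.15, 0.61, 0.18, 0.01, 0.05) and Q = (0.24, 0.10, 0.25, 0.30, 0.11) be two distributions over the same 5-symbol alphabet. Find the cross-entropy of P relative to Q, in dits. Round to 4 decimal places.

H(P,Q) = −Σ p·log₁₀ q.
  −0.15·log₁₀(0.24) = 0.09297
  −0.61·log₁₀(0.10) = 0.61000
  −0.18·log₁₀(0.25) = 0.10837
  −0.01·log₁₀(0.30) = 0.00523
  −0.05·log₁₀(0.11) = 0.04793
H(P,Q) = 0.8645 dits.

0.8645 dits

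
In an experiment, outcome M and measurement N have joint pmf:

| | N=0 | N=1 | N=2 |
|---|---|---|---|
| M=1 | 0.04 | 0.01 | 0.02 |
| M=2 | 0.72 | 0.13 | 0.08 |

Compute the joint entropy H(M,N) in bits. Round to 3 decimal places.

1.380 bits

H(M,N) = −Σ p(x,y)·log₂ p(x,y) over all 6 cells.
  cell (1,0): −0.04·log₂0.04 = 0.1858
  cell (1,1): −0.01·log₂0.01 = 0.0664
  cell (1,2): −0.02·log₂0.02 = 0.1129
  cell (2,0): −0.72·log₂0.72 = 0.3412
  cell (2,1): −0.13·log₂0.13 = 0.3826
  cell (2,2): −0.08·log₂0.08 = 0.2915
Sum = 1.380 bits.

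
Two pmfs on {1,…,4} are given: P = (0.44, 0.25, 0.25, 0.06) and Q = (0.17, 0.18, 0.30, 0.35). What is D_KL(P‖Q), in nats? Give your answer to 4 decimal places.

0.3492 nats

D(P‖Q) = Σ p·ln(p/q).
  0.44·ln(0.44/0.17) = 0.41843
  0.25·ln(0.25/0.18) = 0.08213
  0.25·ln(0.25/0.30) = -0.04558
  0.06·ln(0.06/0.35) = -0.10582
D(P‖Q) = 0.3492 nats.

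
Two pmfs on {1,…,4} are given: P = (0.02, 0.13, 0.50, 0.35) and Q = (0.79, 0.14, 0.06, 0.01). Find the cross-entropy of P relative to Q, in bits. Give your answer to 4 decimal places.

H(P,Q) = −Σ p·log₂ q.
  −0.02·log₂(0.79) = 0.00680
  −0.13·log₂(0.14) = 0.36875
  −0.50·log₂(0.06) = 2.02945
  −0.35·log₂(0.01) = 2.32535
H(P,Q) = 4.7303 bits.

4.7303 bits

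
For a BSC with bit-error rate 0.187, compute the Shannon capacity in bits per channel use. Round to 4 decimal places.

0.3048 bits

Binary symmetric channel: C = 1 − h₂(ε) where h₂ is the binary entropy function.
h₂(0.187) = −0.187·log₂0.187 − 0.813·log₂0.813 = 0.6952.
C = 1 − 0.6952 = 0.3048 bits per channel use.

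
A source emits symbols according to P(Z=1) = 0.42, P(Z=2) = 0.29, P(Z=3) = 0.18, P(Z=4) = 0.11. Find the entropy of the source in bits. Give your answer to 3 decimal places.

1.839 bits

H(Z) = −Σ p·log₂ p.
  −(0.42)·log₂(0.42) = 0.5256
  −(0.29)·log₂(0.29) = 0.5179
  −(0.18)·log₂(0.18) = 0.4453
  −(0.11)·log₂(0.11) = 0.3503
Sum: 0.5256 + 0.5179 + 0.4453 + 0.3503 = 1.839 bits.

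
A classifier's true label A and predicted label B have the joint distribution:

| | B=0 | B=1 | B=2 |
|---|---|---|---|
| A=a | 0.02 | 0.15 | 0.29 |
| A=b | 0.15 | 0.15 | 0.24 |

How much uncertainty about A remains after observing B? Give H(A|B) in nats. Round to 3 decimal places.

Marginals: p(A) = (0.4600, 0.5400), p(B) = (0.1700, 0.3000, 0.5300).
H(A|B) = Σ p(B) · H(A|B=·).
  B=0: p=0.1700, H(A|B=0) = 0.3622
  B=1: p=0.3000, H(A|B=1) = 0.6931
  B=2: p=0.5300, H(A|B=2) = 0.6887
Weighted sum = 0.635 nats.

0.635 nats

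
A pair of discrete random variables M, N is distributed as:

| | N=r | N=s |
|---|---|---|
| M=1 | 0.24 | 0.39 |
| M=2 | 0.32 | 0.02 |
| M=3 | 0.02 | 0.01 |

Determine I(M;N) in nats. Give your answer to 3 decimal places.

0.166 nats

Marginals: p(M) = (0.6300, 0.3400, 0.0300), p(N) = (0.5800, 0.4200).
I(M;N) = Σ p(x,y)·ln[p(x,y)/(p(x)p(y))].
  (1,r): 0.24·ln(0.6568) = -0.1009
  (1,s): 0.39·ln(1.4739) = 0.1513
  (2,r): 0.32·ln(1.6227) = 0.1549
  (2,s): 0.02·ln(0.1401) = -0.0393
  (3,r): 0.02·ln(1.1494) = 0.0028
  (3,s): 0.01·ln(0.7937) = -0.0023
Sum = 0.166 nats.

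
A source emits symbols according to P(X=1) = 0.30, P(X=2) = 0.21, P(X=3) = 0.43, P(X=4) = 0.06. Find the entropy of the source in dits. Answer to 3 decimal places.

0.530 dits

H(X) = −Σ p·log₁₀ p.
  −(0.30)·log₁₀(0.30) = 0.1569
  −(0.21)·log₁₀(0.21) = 0.1423
  −(0.43)·log₁₀(0.43) = 0.1576
  −(0.06)·log₁₀(0.06) = 0.0733
Sum: 0.1569 + 0.1423 + 0.1576 + 0.0733 = 0.530 dits.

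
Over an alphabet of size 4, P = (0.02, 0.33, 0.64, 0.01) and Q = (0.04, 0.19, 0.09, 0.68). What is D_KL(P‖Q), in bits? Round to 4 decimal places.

1.9932 bits

D(P‖Q) = Σ p·log₂(p/q).
  0.02·log₂(0.02/0.04) = -0.02000
  0.33·log₂(0.33/0.19) = 0.26283
  0.64·log₂(0.64/0.09) = 1.81125
  0.01·log₂(0.01/0.68) = -0.06087
D(P‖Q) = 1.9932 bits.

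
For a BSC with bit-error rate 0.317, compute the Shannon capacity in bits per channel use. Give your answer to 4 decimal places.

Binary symmetric channel: C = 1 − h₂(ε) where h₂ is the binary entropy function.
h₂(0.317) = −0.317·log₂0.317 − 0.683·log₂0.683 = 0.9011.
C = 1 − 0.9011 = 0.0989 bits per channel use.

0.0989 bits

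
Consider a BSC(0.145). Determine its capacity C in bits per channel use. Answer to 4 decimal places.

Binary symmetric channel: C = 1 − h₂(ε) where h₂ is the binary entropy function.
h₂(0.145) = −0.145·log₂0.145 − 0.855·log₂0.855 = 0.5972.
C = 1 − 0.5972 = 0.4028 bits per channel use.

0.4028 bits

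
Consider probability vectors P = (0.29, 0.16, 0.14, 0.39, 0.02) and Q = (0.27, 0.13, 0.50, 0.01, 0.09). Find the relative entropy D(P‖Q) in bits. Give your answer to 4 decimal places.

1.8386 bits

D(P‖Q) = Σ p·log₂(p/q).
  0.29·log₂(0.29/0.27) = 0.02990
  0.16·log₂(0.16/0.13) = 0.04793
  0.14·log₂(0.14/0.50) = -0.25711
  0.39·log₂(0.39/0.01) = 2.06131
  0.02·log₂(0.02/0.09) = -0.04340
D(P‖Q) = 1.8386 bits.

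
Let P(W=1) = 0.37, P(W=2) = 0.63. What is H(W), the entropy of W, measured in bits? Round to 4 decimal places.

0.9507 bits

H(W) = −Σ p·log₂ p.
  −(0.37)·log₂(0.37) = 0.53073
  −(0.63)·log₂(0.63) = 0.41994
Sum: 0.53073 + 0.41994 = 0.9507 bits.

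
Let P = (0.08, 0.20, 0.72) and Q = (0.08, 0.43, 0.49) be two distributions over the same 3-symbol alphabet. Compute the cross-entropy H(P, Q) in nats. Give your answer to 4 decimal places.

H(P,Q) = −Σ p·ln q.
  −0.08·ln(0.08) = 0.20206
  −0.20·ln(0.43) = 0.16879
  −0.72·ln(0.49) = 0.51361
H(P,Q) = 0.8845 nats.

0.8845 nats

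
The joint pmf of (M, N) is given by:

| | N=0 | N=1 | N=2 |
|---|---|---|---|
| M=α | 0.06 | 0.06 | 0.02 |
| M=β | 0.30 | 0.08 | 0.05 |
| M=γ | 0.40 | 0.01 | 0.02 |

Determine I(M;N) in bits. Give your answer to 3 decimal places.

0.132 bits

Marginals: p(M) = (0.1400, 0.4300, 0.4300), p(N) = (0.7600, 0.1500, 0.0900).
I(M;N) = Σ p(x,y)·log₂[p(x,y)/(p(x)p(y))].
  (α,0): 0.06·log₂(0.5639) = -0.0496
  (α,1): 0.06·log₂(2.8571) = 0.0909
  (α,2): 0.02·log₂(1.5873) = 0.0133
  (β,0): 0.30·log₂(0.9180) = -0.0370
  (β,1): 0.08·log₂(1.2403) = 0.0249
  (β,2): 0.05·log₂(1.2920) = 0.0185
  (γ,0): 0.40·log₂(1.2240) = 0.1166
  (γ,1): 0.01·log₂(0.1550) = -0.0269
  (γ,2): 0.02·log₂(0.5168) = -0.0190
Sum = 0.132 bits.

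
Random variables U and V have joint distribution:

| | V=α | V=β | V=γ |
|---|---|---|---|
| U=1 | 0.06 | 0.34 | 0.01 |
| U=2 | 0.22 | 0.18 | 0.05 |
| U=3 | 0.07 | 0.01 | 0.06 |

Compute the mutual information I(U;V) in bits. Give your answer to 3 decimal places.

Marginals: p(U) = (0.4100, 0.4500, 0.1400), p(V) = (0.3500, 0.5300, 0.1200).
I(U;V) = H(U) + H(V) − H(U,V).
H(U) = 1.4429, H(V) = 1.3826, H(U,V) = 2.5597.
I(U;V) = 1.4429 + 1.3826 − 2.5597 = 0.266 bits.

0.266 bits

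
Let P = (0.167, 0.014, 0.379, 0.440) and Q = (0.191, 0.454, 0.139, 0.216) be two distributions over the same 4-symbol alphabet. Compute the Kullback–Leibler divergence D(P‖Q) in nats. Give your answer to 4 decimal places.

0.6221 nats

D(P‖Q) = Σ p·ln(p/q).
  0.167·ln(0.167/0.191) = -0.02242
  0.014·ln(0.014/0.454) = -0.04871
  0.379·ln(0.379/0.139) = 0.38016
  0.440·ln(0.440/0.216) = 0.31306
D(P‖Q) = 0.6221 nats.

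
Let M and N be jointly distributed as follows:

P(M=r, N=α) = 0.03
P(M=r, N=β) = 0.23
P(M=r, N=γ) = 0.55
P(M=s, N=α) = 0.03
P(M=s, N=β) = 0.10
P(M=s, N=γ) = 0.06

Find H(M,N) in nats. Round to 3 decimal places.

1.276 nats

H(M,N) = −Σ p(x,y)·ln p(x,y) over all 6 cells.
  cell (r,α): −0.03·ln0.03 = 0.1052
  cell (r,β): −0.23·ln0.23 = 0.3380
  cell (r,γ): −0.55·ln0.55 = 0.3288
  cell (s,α): −0.03·ln0.03 = 0.1052
  cell (s,β): −0.10·ln0.10 = 0.2303
  cell (s,γ): −0.06·ln0.06 = 0.1688
Sum = 1.276 nats.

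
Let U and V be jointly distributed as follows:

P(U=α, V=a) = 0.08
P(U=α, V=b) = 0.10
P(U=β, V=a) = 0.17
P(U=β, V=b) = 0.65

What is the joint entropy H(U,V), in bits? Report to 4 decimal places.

1.4623 bits

H(U,V) = −Σ p(x,y)·log₂ p(x,y) over all 4 cells.
  cell (α,a): −0.08·log₂0.08 = 0.29151
  cell (α,b): −0.10·log₂0.10 = 0.33219
  cell (β,a): −0.17·log₂0.17 = 0.43459
  cell (β,b): −0.65·log₂0.65 = 0.40397
Sum = 1.4623 bits.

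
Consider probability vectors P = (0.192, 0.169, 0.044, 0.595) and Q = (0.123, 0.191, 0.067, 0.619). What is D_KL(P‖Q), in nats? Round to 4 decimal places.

0.0228 nats

D(P‖Q) = Σ p·ln(p/q).
  0.192·ln(0.192/0.123) = 0.08550
  0.169·ln(0.169/0.191) = -0.02068
  0.044·ln(0.044/0.067) = -0.01850
  0.595·ln(0.595/0.619) = -0.02353
D(P‖Q) = 0.0228 nats.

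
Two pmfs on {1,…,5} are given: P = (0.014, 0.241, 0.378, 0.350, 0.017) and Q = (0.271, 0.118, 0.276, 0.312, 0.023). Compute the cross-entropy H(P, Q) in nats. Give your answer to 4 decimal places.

1.4917 nats

H(P,Q) = −Σ p·ln q.
  −0.014·ln(0.271) = 0.01828
  −0.241·ln(0.118) = 0.51503
  −0.378·ln(0.276) = 0.48662
  −0.350·ln(0.312) = 0.40766
  −0.017·ln(0.023) = 0.06413
H(P,Q) = 1.4917 nats.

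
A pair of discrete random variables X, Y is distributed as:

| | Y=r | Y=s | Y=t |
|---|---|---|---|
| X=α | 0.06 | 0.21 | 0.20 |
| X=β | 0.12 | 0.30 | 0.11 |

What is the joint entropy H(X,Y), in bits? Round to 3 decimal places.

2.419 bits

H(X,Y) = −Σ p(x,y)·log₂ p(x,y) over all 6 cells.
  cell (α,r): −0.06·log₂0.06 = 0.2435
  cell (α,s): −0.21·log₂0.21 = 0.4728
  cell (α,t): −0.20·log₂0.20 = 0.4644
  cell (β,r): −0.12·log₂0.12 = 0.3671
  cell (β,s): −0.30·log₂0.30 = 0.5211
  cell (β,t): −0.11·log₂0.11 = 0.3503
Sum = 2.419 bits.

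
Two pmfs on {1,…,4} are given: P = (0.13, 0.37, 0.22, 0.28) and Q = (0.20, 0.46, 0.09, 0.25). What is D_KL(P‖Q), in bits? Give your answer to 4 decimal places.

0.1325 bits

D(P‖Q) = Σ p·log₂(p/q).
  0.13·log₂(0.13/0.20) = -0.08079
  0.37·log₂(0.37/0.46) = -0.11622
  0.22·log₂(0.22/0.09) = 0.28369
  0.28·log₂(0.28/0.25) = 0.04578
D(P‖Q) = 0.1325 bits.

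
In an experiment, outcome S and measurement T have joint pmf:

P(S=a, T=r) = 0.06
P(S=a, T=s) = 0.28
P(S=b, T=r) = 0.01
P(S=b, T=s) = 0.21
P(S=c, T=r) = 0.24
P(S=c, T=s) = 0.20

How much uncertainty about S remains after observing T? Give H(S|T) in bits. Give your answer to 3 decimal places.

1.362 bits

Marginals: p(S) = (0.3400, 0.2200, 0.4400), p(T) = (0.3100, 0.6900).
H(S|T) = Σ p(T) · H(S|T=·).
  T=r: p=0.3100, H(S|T=r) = 0.9042
  T=s: p=0.6900, H(S|T=s) = 1.5682
Weighted sum = 1.362 bits.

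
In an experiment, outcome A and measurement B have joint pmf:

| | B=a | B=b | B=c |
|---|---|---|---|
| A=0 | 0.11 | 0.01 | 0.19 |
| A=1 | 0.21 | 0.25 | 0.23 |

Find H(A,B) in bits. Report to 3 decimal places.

H(A,B) = −Σ p(x,y)·log₂ p(x,y) over all 6 cells.
  cell (0,a): −0.11·log₂0.11 = 0.3503
  cell (0,b): −0.01·log₂0.01 = 0.0664
  cell (0,c): −0.19·log₂0.19 = 0.4552
  cell (1,a): −0.21·log₂0.21 = 0.4728
  cell (1,b): −0.25·log₂0.25 = 0.5000
  cell (1,c): −0.23·log₂0.23 = 0.4877
Sum = 2.332 bits.

2.332 bits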